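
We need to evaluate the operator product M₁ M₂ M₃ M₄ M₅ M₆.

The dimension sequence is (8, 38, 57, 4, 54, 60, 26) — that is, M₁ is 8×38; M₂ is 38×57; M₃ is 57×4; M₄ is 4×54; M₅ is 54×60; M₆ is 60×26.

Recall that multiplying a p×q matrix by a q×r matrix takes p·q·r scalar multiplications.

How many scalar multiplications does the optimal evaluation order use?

Adjacent pairs: M₁M₂ = 8·38·57 = 17328; M₂M₃ = 38·57·4 = 8664; M₃M₄ = 57·4·54 = 12312; M₄M₅ = 4·54·60 = 12960; M₅M₆ = 54·60·26 = 84240.
Length 3: M₁..M₃: k=1: 0+8664+8·38·4=9880; k=2: 17328+0+8·57·4=19152 → min 9880 | M₂..M₄: k=2: 0+12312+38·57·54=129276; k=3: 8664+0+38·4·54=16872 → min 16872 | M₃..M₅: k=3: 0+12960+57·4·60=26640; k=4: 12312+0+57·54·60=196992 → min 26640 | M₄..M₆: k=4: 0+84240+4·54·26=89856; k=5: 12960+0+4·60·26=19200 → min 19200.
Length 4: M₁..M₄: k=1: 0+16872+8·38·54=33288; k=2: 17328+12312+8·57·54=54264; k=3: 9880+0+8·4·54=11608 → min 11608 | M₂..M₅: k=2: 0+26640+38·57·60=156600; k=3: 8664+12960+38·4·60=30744; k=4: 16872+0+38·54·60=139992 → min 30744 | M₃..M₆: k=3: 0+19200+57·4·26=25128; k=4: 12312+84240+57·54·26=176580; k=5: 26640+0+57·60·26=115560 → min 25128.
Length 5: M₁..M₅: k=1: 0+30744+8·38·60=48984; k=2: 17328+26640+8·57·60=71328; k=3: 9880+12960+8·4·60=24760; k=4: 11608+0+8·54·60=37528 → min 24760 | M₂..M₆: k=2: 0+25128+38·57·26=81444; k=3: 8664+19200+38·4·26=31816; k=4: 16872+84240+38·54·26=154464; k=5: 30744+0+38·60·26=90024 → min 31816.
Length 6: M₁..M₆: k=1: 0+31816+8·38·26=39720; k=2: 17328+25128+8·57·26=54312; k=3: 9880+19200+8·4·26=29912; k=4: 11608+84240+8·54·26=107080; k=5: 24760+0+8·60·26=37240 → min 29912.
Optimal order: ((M₁ (M₂ M₃)) ((M₄ M₅) M₆)) with cost 29912.

29912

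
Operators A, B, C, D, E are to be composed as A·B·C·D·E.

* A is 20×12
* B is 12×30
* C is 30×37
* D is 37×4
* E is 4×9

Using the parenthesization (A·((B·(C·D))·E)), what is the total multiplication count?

8472

(C·D): 30×37 by 37×4 → 30×4, cost 30·37·4 = 4440
(B·(C·D)): 12×30 by 30×4 → 12×4, cost 12·30·4 = 1440; cumulative 5880
((B·(C·D))·E): 12×4 by 4×9 → 12×9, cost 12·4·9 = 432; cumulative 6312
(A·((B·(C·D))·E)): 20×12 by 12×9 → 20×9, cost 20·12·9 = 2160; cumulative 8472
Total: 8472 scalar multiplications.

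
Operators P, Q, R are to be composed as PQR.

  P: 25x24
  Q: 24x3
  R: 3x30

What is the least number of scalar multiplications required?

Order (P(QR)): (QR): 24×3 by 3×30 → 24×30, cost 24·3·30 = 2160; (P(QR)): 25×24 by 24×30 → 25×30, cost 25·24·30 = 18000; cumulative 20160. Total 20160.
Order ((PQ)R): (PQ): 25×24 by 24×3 → 25×3, cost 25·24·3 = 1800; ((PQ)R): 25×3 by 3×30 → 25×30, cost 25·3·30 = 2250; cumulative 4050. Total 4050.
Minimum: 4050.

4050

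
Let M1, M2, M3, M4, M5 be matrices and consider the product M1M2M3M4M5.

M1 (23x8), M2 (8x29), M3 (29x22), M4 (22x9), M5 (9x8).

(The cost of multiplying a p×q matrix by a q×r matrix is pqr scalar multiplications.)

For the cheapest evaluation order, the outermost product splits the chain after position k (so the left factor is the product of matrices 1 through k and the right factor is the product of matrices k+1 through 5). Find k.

1

Adjacent pairs: M1M2 = 23·8·29 = 5336; M2M3 = 8·29·22 = 5104; M3M4 = 29·22·9 = 5742; M4M5 = 22·9·8 = 1584.
Length 3: M1..M3: k=1: 0+5104+23·8·22=9152; k=2: 5336+0+23·29·22=20010 → min 9152 | M2..M4: k=2: 0+5742+8·29·9=7830; k=3: 5104+0+8·22·9=6688 → min 6688 | M3..M5: k=3: 0+1584+29·22·8=6688; k=4: 5742+0+29·9·8=7830 → min 6688.
Length 4: M1..M4: k=1: 0+6688+23·8·9=8344; k=2: 5336+5742+23·29·9=17081; k=3: 9152+0+23·22·9=13706 → min 8344 | M2..M5: k=2: 0+6688+8·29·8=8544; k=3: 5104+1584+8·22·8=8096; k=4: 6688+0+8·9·8=7264 → min 7264.
Top-level splits: k=1: (M1..M1)·(M2..M5) → 0+7264+23·8·8 = 8736; k=2: (M1..M2)·(M3..M5) → 5336+6688+23·29·8 = 17360; k=3: (M1..M3)·(M4..M5) → 9152+1584+23·22·8 = 14784; k=4: (M1..M4)·(M5..M5) → 8344+0+23·9·8 = 10000.
Best split is after M1, i.e. k = 1.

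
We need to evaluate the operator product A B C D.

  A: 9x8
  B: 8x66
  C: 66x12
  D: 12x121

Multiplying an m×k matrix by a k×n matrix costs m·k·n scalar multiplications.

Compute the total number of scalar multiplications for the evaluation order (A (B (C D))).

168432

(C D): 66×12 by 12×121 → 66×121, cost 66·12·121 = 95832
(B (C D)): 8×66 by 66×121 → 8×121, cost 8·66·121 = 63888; cumulative 159720
(A (B (C D))): 9×8 by 8×121 → 9×121, cost 9·8·121 = 8712; cumulative 168432
Total: 168432 scalar multiplications.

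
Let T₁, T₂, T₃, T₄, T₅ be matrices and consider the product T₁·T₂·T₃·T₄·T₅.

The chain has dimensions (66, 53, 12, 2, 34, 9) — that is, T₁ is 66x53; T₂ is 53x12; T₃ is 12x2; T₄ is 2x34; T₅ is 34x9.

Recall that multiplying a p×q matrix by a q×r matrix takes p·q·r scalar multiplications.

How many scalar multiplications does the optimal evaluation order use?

Adjacent pairs: T₁T₂ = 66·53·12 = 41976; T₂T₃ = 53·12·2 = 1272; T₃T₄ = 12·2·34 = 816; T₄T₅ = 2·34·9 = 612.
Length 3: T₁..T₃: k=1: 0+1272+66·53·2=8268; k=2: 41976+0+66·12·2=43560 → min 8268 | T₂..T₄: k=2: 0+816+53·12·34=22440; k=3: 1272+0+53·2·34=4876 → min 4876 | T₃..T₅: k=3: 0+612+12·2·9=828; k=4: 816+0+12·34·9=4488 → min 828.
Length 4: T₁..T₄: k=1: 0+4876+66·53·34=123808; k=2: 41976+816+66·12·34=69720; k=3: 8268+0+66·2·34=12756 → min 12756 | T₂..T₅: k=2: 0+828+53·12·9=6552; k=3: 1272+612+53·2·9=2838; k=4: 4876+0+53·34·9=21094 → min 2838.
Length 5: T₁..T₅: k=1: 0+2838+66·53·9=34320; k=2: 41976+828+66·12·9=49932; k=3: 8268+612+66·2·9=10068; k=4: 12756+0+66·34·9=32952 → min 10068.
Optimal order: ((T₁·(T₂·T₃))·(T₄·T₅)) with cost 10068.

10068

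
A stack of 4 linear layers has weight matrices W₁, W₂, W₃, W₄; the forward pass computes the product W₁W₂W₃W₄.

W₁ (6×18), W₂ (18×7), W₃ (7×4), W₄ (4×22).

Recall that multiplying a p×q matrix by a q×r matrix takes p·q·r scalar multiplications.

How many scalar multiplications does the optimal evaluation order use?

Adjacent pairs: W₁W₂ = 6·18·7 = 756; W₂W₃ = 18·7·4 = 504; W₃W₄ = 7·4·22 = 616.
Length 3: W₁..W₃: k=1: 0+504+6·18·4=936; k=2: 756+0+6·7·4=924 → min 924 | W₂..W₄: k=2: 0+616+18·7·22=3388; k=3: 504+0+18·4·22=2088 → min 2088.
Length 4: W₁..W₄: k=1: 0+2088+6·18·22=4464; k=2: 756+616+6·7·22=2296; k=3: 924+0+6·4·22=1452 → min 1452.
Optimal order: (((W₁W₂)W₃)W₄) with cost 1452.

1452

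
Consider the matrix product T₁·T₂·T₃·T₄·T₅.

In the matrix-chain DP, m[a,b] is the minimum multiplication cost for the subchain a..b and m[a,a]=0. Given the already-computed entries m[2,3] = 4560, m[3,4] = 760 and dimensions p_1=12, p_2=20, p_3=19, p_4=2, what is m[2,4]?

1240

m[2,4] = min over k∈[2,3] of m[2,k]+m[k+1,4]+p_{1}·p_k·p_{4}.
k=2: 0 + 760 + 12·20·2 = 1240; k=3: 4560 + 0 + 12·19·2 = 5016.
Minimum: 1240 at k=2.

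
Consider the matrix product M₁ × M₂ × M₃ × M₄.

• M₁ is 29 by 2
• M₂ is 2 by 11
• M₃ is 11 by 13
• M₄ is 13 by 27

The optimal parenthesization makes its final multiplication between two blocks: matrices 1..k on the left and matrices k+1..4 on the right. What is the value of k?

1

Adjacent pairs: M₁M₂ = 29·2·11 = 638; M₂M₃ = 2·11·13 = 286; M₃M₄ = 11·13·27 = 3861.
Length 3: M₁..M₃: k=1: 0+286+29·2·13=1040; k=2: 638+0+29·11·13=4785 → min 1040 | M₂..M₄: k=2: 0+3861+2·11·27=4455; k=3: 286+0+2·13·27=988 → min 988.
Top-level splits: k=1: (M₁..M₁)·(M₂..M₄) → 0+988+29·2·27 = 2554; k=2: (M₁..M₂)·(M₃..M₄) → 638+3861+29·11·27 = 13112; k=3: (M₁..M₃)·(M₄..M₄) → 1040+0+29·13·27 = 11219.
Best split is after M₁, i.e. k = 1.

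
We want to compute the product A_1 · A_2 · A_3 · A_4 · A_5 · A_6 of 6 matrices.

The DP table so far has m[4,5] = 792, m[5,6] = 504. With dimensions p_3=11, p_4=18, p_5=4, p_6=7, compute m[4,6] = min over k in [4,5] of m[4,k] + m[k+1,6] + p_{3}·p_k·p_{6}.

1100

m[4,6] = min over k∈[4,5] of m[4,k]+m[k+1,6]+p_{3}·p_k·p_{6}.
k=4: 0 + 504 + 11·18·7 = 1890; k=5: 792 + 0 + 11·4·7 = 1100.
Minimum: 1100 at k=5.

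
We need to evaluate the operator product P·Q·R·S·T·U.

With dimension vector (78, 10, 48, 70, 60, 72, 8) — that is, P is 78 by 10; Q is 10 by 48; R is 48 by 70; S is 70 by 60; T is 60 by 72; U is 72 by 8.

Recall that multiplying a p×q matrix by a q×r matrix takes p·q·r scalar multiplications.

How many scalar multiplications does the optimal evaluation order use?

Adjacent pairs: PQ = 78·10·48 = 37440; QR = 10·48·70 = 33600; RS = 48·70·60 = 201600; ST = 70·60·72 = 302400; TU = 60·72·8 = 34560.
Length 3: P..R: k=1: 0+33600+78·10·70=88200; k=2: 37440+0+78·48·70=299520 → min 88200 | Q..S: k=2: 0+201600+10·48·60=230400; k=3: 33600+0+10·70·60=75600 → min 75600 | R..T: k=3: 0+302400+48·70·72=544320; k=4: 201600+0+48·60·72=408960 → min 408960 | S..U: k=4: 0+34560+70·60·8=68160; k=5: 302400+0+70·72·8=342720 → min 68160.
Length 4: P..S: k=1: 0+75600+78·10·60=122400; k=2: 37440+201600+78·48·60=463680; k=3: 88200+0+78·70·60=415800 → min 122400 | Q..T: k=2: 0+408960+10·48·72=443520; k=3: 33600+302400+10·70·72=386400; k=4: 75600+0+10·60·72=118800 → min 118800 | R..U: k=3: 0+68160+48·70·8=95040; k=4: 201600+34560+48·60·8=259200; k=5: 408960+0+48·72·8=436608 → min 95040.
Length 5: P..T: k=1: 0+118800+78·10·72=174960; k=2: 37440+408960+78·48·72=715968; k=3: 88200+302400+78·70·72=783720; k=4: 122400+0+78·60·72=459360 → min 174960 | Q..U: k=2: 0+95040+10·48·8=98880; k=3: 33600+68160+10·70·8=107360; k=4: 75600+34560+10·60·8=114960; k=5: 118800+0+10·72·8=124560 → min 98880.
Length 6: P..U: k=1: 0+98880+78·10·8=105120; k=2: 37440+95040+78·48·8=162432; k=3: 88200+68160+78·70·8=200040; k=4: 122400+34560+78·60·8=194400; k=5: 174960+0+78·72·8=219888 → min 105120.
Optimal order: (P·(Q·(R·(S·(T·U))))) with cost 105120.

105120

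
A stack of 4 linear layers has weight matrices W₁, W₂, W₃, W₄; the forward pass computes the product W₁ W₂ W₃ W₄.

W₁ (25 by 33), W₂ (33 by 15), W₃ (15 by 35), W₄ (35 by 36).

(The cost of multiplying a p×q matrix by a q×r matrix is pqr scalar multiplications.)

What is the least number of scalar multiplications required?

Adjacent pairs: W₁W₂ = 25·33·15 = 12375; W₂W₃ = 33·15·35 = 17325; W₃W₄ = 15·35·36 = 18900.
Length 3: W₁..W₃: k=1: 0+17325+25·33·35=46200; k=2: 12375+0+25·15·35=25500 → min 25500 | W₂..W₄: k=2: 0+18900+33·15·36=36720; k=3: 17325+0+33·35·36=58905 → min 36720.
Length 4: W₁..W₄: k=1: 0+36720+25·33·36=66420; k=2: 12375+18900+25·15·36=44775; k=3: 25500+0+25·35·36=57000 → min 44775.
Optimal order: ((W₁ W₂) (W₃ W₄)) with cost 44775.

44775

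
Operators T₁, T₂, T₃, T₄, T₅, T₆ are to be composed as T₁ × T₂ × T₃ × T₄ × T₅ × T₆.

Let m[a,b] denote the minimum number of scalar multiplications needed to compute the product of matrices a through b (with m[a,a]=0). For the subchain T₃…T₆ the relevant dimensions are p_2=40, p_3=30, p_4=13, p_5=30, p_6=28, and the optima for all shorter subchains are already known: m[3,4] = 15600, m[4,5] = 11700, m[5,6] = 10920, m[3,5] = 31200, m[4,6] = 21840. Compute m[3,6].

41080

m[3,6] = min over k∈[3,5] of m[3,k]+m[k+1,6]+p_{2}·p_k·p_{6}.
k=3: 0 + 21840 + 40·30·28 = 55440; k=4: 15600 + 10920 + 40·13·28 = 41080; k=5: 31200 + 0 + 40·30·28 = 64800.
Minimum: 41080 at k=4.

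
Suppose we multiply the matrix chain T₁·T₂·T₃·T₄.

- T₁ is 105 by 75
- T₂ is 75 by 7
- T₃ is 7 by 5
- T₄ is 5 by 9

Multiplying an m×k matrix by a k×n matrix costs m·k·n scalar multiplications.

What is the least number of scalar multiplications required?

Adjacent pairs: T₁T₂ = 105·75·7 = 55125; T₂T₃ = 75·7·5 = 2625; T₃T₄ = 7·5·9 = 315.
Length 3: T₁..T₃: k=1: 0+2625+105·75·5=42000; k=2: 55125+0+105·7·5=58800 → min 42000 | T₂..T₄: k=2: 0+315+75·7·9=5040; k=3: 2625+0+75·5·9=6000 → min 5040.
Length 4: T₁..T₄: k=1: 0+5040+105·75·9=75915; k=2: 55125+315+105·7·9=62055; k=3: 42000+0+105·5·9=46725 → min 46725.
Optimal order: ((T₁·(T₂·T₃))·T₄) with cost 46725.

46725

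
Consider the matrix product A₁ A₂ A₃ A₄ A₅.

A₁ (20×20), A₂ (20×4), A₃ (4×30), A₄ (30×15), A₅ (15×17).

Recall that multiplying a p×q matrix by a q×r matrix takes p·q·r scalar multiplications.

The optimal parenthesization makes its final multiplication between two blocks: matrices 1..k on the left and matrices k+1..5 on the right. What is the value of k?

2

Adjacent pairs: A₁A₂ = 20·20·4 = 1600; A₂A₃ = 20·4·30 = 2400; A₃A₄ = 4·30·15 = 1800; A₄A₅ = 30·15·17 = 7650.
Length 3: A₁..A₃: k=1: 0+2400+20·20·30=14400; k=2: 1600+0+20·4·30=4000 → min 4000 | A₂..A₄: k=2: 0+1800+20·4·15=3000; k=3: 2400+0+20·30·15=11400 → min 3000 | A₃..A₅: k=3: 0+7650+4·30·17=9690; k=4: 1800+0+4·15·17=2820 → min 2820.
Length 4: A₁..A₄: k=1: 0+3000+20·20·15=9000; k=2: 1600+1800+20·4·15=4600; k=3: 4000+0+20·30·15=13000 → min 4600 | A₂..A₅: k=2: 0+2820+20·4·17=4180; k=3: 2400+7650+20·30·17=20250; k=4: 3000+0+20·15·17=8100 → min 4180.
Top-level splits: k=1: (A₁..A₁)·(A₂..A₅) → 0+4180+20·20·17 = 10980; k=2: (A₁..A₂)·(A₃..A₅) → 1600+2820+20·4·17 = 5780; k=3: (A₁..A₃)·(A₄..A₅) → 4000+7650+20·30·17 = 21850; k=4: (A₁..A₄)·(A₅..A₅) → 4600+0+20·15·17 = 9700.
Best split is after A₂, i.e. k = 2.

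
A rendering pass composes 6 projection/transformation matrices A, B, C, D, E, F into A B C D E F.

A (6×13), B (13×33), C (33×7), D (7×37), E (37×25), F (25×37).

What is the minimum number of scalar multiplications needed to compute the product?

16203

Adjacent pairs: AB = 6·13·33 = 2574; BC = 13·33·7 = 3003; CD = 33·7·37 = 8547; DE = 7·37·25 = 6475; EF = 37·25·37 = 34225.
Length 3: A..C: k=1: 0+3003+6·13·7=3549; k=2: 2574+0+6·33·7=3960 → min 3549 | B..D: k=2: 0+8547+13·33·37=24420; k=3: 3003+0+13·7·37=6370 → min 6370 | C..E: k=3: 0+6475+33·7·25=12250; k=4: 8547+0+33·37·25=39072 → min 12250 | D..F: k=4: 0+34225+7·37·37=43808; k=5: 6475+0+7·25·37=12950 → min 12950.
Length 4: A..D: k=1: 0+6370+6·13·37=9256; k=2: 2574+8547+6·33·37=18447; k=3: 3549+0+6·7·37=5103 → min 5103 | B..E: k=2: 0+12250+13·33·25=22975; k=3: 3003+6475+13·7·25=11753; k=4: 6370+0+13·37·25=18395 → min 11753 | C..F: k=3: 0+12950+33·7·37=21497; k=4: 8547+34225+33·37·37=87949; k=5: 12250+0+33·25·37=42775 → min 21497.
Length 5: A..E: k=1: 0+11753+6·13·25=13703; k=2: 2574+12250+6·33·25=19774; k=3: 3549+6475+6·7·25=11074; k=4: 5103+0+6·37·25=10653 → min 10653 | B..F: k=2: 0+21497+13·33·37=37370; k=3: 3003+12950+13·7·37=19320; k=4: 6370+34225+13·37·37=58392; k=5: 11753+0+13·25·37=23778 → min 19320.
Length 6: A..F: k=1: 0+19320+6·13·37=22206; k=2: 2574+21497+6·33·37=31397; k=3: 3549+12950+6·7·37=18053; k=4: 5103+34225+6·37·37=47542; k=5: 10653+0+6·25·37=16203 → min 16203.
Optimal order: ((((A (B C)) D) E) F) with cost 16203.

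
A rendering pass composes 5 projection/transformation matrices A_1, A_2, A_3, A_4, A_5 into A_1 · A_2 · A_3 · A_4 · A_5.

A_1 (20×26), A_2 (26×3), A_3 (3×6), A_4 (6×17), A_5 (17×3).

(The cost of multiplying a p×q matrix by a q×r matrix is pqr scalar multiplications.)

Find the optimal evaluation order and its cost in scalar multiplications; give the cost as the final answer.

Adjacent pairs: A_1A_2 = 20·26·3 = 1560; A_2A_3 = 26·3·6 = 468; A_3A_4 = 3·6·17 = 306; A_4A_5 = 6·17·3 = 306.
Length 3: A_1..A_3: k=1: 0+468+20·26·6=3588; k=2: 1560+0+20·3·6=1920 → min 1920 | A_2..A_4: k=2: 0+306+26·3·17=1632; k=3: 468+0+26·6·17=3120 → min 1632 | A_3..A_5: k=3: 0+306+3·6·3=360; k=4: 306+0+3·17·3=459 → min 360.
Length 4: A_1..A_4: k=1: 0+1632+20·26·17=10472; k=2: 1560+306+20·3·17=2886; k=3: 1920+0+20·6·17=3960 → min 2886 | A_2..A_5: k=2: 0+360+26·3·3=594; k=3: 468+306+26·6·3=1242; k=4: 1632+0+26·17·3=2958 → min 594.
Length 5: A_1..A_5: k=1: 0+594+20·26·3=2154; k=2: 1560+360+20·3·3=2100; k=3: 1920+306+20·6·3=2586; k=4: 2886+0+20·17·3=3906 → min 2100.
Optimal parenthesization: ((A_1 · A_2) · (A_3 · (A_4 · A_5))) with cost 2100.

2100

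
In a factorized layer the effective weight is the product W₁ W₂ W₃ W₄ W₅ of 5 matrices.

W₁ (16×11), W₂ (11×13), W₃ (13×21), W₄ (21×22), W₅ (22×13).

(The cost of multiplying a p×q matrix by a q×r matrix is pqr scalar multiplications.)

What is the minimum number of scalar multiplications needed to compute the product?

Adjacent pairs: W₁W₂ = 16·11·13 = 2288; W₂W₃ = 11·13·21 = 3003; W₃W₄ = 13·21·22 = 6006; W₄W₅ = 21·22·13 = 6006.
Length 3: W₁..W₃: k=1: 0+3003+16·11·21=6699; k=2: 2288+0+16·13·21=6656 → min 6656 | W₂..W₄: k=2: 0+6006+11·13·22=9152; k=3: 3003+0+11·21·22=8085 → min 8085 | W₃..W₅: k=3: 0+6006+13·21·13=9555; k=4: 6006+0+13·22·13=9724 → min 9555.
Length 4: W₁..W₄: k=1: 0+8085+16·11·22=11957; k=2: 2288+6006+16·13·22=12870; k=3: 6656+0+16·21·22=14048 → min 11957 | W₂..W₅: k=2: 0+9555+11·13·13=11414; k=3: 3003+6006+11·21·13=12012; k=4: 8085+0+11·22·13=11231 → min 11231.
Length 5: W₁..W₅: k=1: 0+11231+16·11·13=13519; k=2: 2288+9555+16·13·13=14547; k=3: 6656+6006+16·21·13=17030; k=4: 11957+0+16·22·13=16533 → min 13519.
Optimal order: (W₁ (((W₂ W₃) W₄) W₅)) with cost 13519.

13519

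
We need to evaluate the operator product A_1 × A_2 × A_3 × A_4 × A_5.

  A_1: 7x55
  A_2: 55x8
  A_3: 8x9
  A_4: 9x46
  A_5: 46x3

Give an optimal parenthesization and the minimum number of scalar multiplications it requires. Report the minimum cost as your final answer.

3933

Adjacent pairs: A_1A_2 = 7·55·8 = 3080; A_2A_3 = 55·8·9 = 3960; A_3A_4 = 8·9·46 = 3312; A_4A_5 = 9·46·3 = 1242.
Length 3: A_1..A_3: k=1: 0+3960+7·55·9=7425; k=2: 3080+0+7·8·9=3584 → min 3584 | A_2..A_4: k=2: 0+3312+55·8·46=23552; k=3: 3960+0+55·9·46=26730 → min 23552 | A_3..A_5: k=3: 0+1242+8·9·3=1458; k=4: 3312+0+8·46·3=4416 → min 1458.
Length 4: A_1..A_4: k=1: 0+23552+7·55·46=41262; k=2: 3080+3312+7·8·46=8968; k=3: 3584+0+7·9·46=6482 → min 6482 | A_2..A_5: k=2: 0+1458+55·8·3=2778; k=3: 3960+1242+55·9·3=6687; k=4: 23552+0+55·46·3=31142 → min 2778.
Length 5: A_1..A_5: k=1: 0+2778+7·55·3=3933; k=2: 3080+1458+7·8·3=4706; k=3: 3584+1242+7·9·3=5015; k=4: 6482+0+7·46·3=7448 → min 3933.
Optimal parenthesization: (A_1 × (A_2 × (A_3 × (A_4 × A_5)))) with cost 3933.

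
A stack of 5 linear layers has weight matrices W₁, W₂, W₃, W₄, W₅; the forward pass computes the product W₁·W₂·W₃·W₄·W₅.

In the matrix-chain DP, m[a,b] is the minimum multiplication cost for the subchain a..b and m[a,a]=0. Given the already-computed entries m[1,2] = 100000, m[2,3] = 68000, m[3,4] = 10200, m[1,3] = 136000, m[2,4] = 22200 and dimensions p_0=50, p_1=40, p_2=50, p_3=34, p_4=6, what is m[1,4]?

m[1,4] = min over k∈[1,3] of m[1,k]+m[k+1,4]+p_{0}·p_k·p_{4}.
k=1: 0 + 22200 + 50·40·6 = 34200; k=2: 100000 + 10200 + 50·50·6 = 125200; k=3: 136000 + 0 + 50·34·6 = 146200.
Minimum: 34200 at k=1.

34200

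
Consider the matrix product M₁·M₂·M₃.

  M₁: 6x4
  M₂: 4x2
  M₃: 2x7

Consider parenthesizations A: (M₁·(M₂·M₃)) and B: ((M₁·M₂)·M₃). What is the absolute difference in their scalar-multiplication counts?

Order A = (M₁·(M₂·M₃)): (M₂·M₃): 4×2 by 2×7 → 4×7, cost 4·2·7 = 56; (M₁·(M₂·M₃)): 6×4 by 4×7 → 6×7, cost 6·4·7 = 168; cumulative 224. Total 224.
Order B = ((M₁·M₂)·M₃): (M₁·M₂): 6×4 by 4×2 → 6×2, cost 6·4·2 = 48; ((M₁·M₂)·M₃): 6×2 by 2×7 → 6×7, cost 6·2·7 = 84; cumulative 132. Total 132.
Difference: |224 − 132| = 92.

92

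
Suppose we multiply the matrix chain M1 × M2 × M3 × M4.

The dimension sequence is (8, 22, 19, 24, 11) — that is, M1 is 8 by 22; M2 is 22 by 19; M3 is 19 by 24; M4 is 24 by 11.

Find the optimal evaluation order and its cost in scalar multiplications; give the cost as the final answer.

Adjacent pairs: M1M2 = 8·22·19 = 3344; M2M3 = 22·19·24 = 10032; M3M4 = 19·24·11 = 5016.
Length 3: M1..M3: k=1: 0+10032+8·22·24=14256; k=2: 3344+0+8·19·24=6992 → min 6992 | M2..M4: k=2: 0+5016+22·19·11=9614; k=3: 10032+0+22·24·11=15840 → min 9614.
Length 4: M1..M4: k=1: 0+9614+8·22·11=11550; k=2: 3344+5016+8·19·11=10032; k=3: 6992+0+8·24·11=9104 → min 9104.
Optimal parenthesization: (((M1 × M2) × M3) × M4) with cost 9104.

9104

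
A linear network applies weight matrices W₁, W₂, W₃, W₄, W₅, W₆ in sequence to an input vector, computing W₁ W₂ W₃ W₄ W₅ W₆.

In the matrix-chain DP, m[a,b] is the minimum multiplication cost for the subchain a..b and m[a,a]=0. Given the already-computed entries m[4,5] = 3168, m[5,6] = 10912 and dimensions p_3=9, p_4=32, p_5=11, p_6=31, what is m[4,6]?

6237

m[4,6] = min over k∈[4,5] of m[4,k]+m[k+1,6]+p_{3}·p_k·p_{6}.
k=4: 0 + 10912 + 9·32·31 = 19840; k=5: 3168 + 0 + 9·11·31 = 6237.
Minimum: 6237 at k=5.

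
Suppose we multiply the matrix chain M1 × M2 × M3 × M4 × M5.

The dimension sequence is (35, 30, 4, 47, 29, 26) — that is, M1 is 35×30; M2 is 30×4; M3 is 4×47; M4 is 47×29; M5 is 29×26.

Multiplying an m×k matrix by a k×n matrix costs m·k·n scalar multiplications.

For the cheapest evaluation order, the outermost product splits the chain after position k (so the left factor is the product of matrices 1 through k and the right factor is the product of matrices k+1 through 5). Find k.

2

Adjacent pairs: M1M2 = 35·30·4 = 4200; M2M3 = 30·4·47 = 5640; M3M4 = 4·47·29 = 5452; M4M5 = 47·29·26 = 35438.
Length 3: M1..M3: k=1: 0+5640+35·30·47=54990; k=2: 4200+0+35·4·47=10780 → min 10780 | M2..M4: k=2: 0+5452+30·4·29=8932; k=3: 5640+0+30·47·29=46530 → min 8932 | M3..M5: k=3: 0+35438+4·47·26=40326; k=4: 5452+0+4·29·26=8468 → min 8468.
Length 4: M1..M4: k=1: 0+8932+35·30·29=39382; k=2: 4200+5452+35·4·29=13712; k=3: 10780+0+35·47·29=58485 → min 13712 | M2..M5: k=2: 0+8468+30·4·26=11588; k=3: 5640+35438+30·47·26=77738; k=4: 8932+0+30·29·26=31552 → min 11588.
Top-level splits: k=1: (M1..M1)·(M2..M5) → 0+11588+35·30·26 = 38888; k=2: (M1..M2)·(M3..M5) → 4200+8468+35·4·26 = 16308; k=3: (M1..M3)·(M4..M5) → 10780+35438+35·47·26 = 88988; k=4: (M1..M4)·(M5..M5) → 13712+0+35·29·26 = 40102.
Best split is after M2, i.e. k = 2.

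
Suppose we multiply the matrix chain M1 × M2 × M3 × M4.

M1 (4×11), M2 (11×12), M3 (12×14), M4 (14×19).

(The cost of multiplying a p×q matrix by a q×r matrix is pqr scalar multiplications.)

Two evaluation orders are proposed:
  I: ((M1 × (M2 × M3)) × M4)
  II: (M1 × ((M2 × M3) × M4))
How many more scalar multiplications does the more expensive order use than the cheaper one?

Order I = ((M1 × (M2 × M3)) × M4): (M2 × M3): 11×12 by 12×14 → 11×14, cost 11·12·14 = 1848; (M1 × (M2 × M3)): 4×11 by 11×14 → 4×14, cost 4·11·14 = 616; cumulative 2464; ((M1 × (M2 × M3)) × M4): 4×14 by 14×19 → 4×19, cost 4·14·19 = 1064; cumulative 3528. Total 3528.
Order II = (M1 × ((M2 × M3) × M4)): (M2 × M3): 11×12 by 12×14 → 11×14, cost 11·12·14 = 1848; ((M2 × M3) × M4): 11×14 by 14×19 → 11×19, cost 11·14·19 = 2926; cumulative 4774; (M1 × ((M2 × M3) × M4)): 4×11 by 11×19 → 4×19, cost 4·11·19 = 836; cumulative 5610. Total 5610.
Difference: |3528 − 5610| = 2082.

2082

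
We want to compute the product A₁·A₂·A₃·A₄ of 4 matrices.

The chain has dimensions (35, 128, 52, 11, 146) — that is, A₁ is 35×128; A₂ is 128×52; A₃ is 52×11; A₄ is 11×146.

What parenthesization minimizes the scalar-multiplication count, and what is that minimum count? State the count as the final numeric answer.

Adjacent pairs: A₁A₂ = 35·128·52 = 232960; A₂A₃ = 128·52·11 = 73216; A₃A₄ = 52·11·146 = 83512.
Length 3: A₁..A₃: k=1: 0+73216+35·128·11=122496; k=2: 232960+0+35·52·11=252980 → min 122496 | A₂..A₄: k=2: 0+83512+128·52·146=1055288; k=3: 73216+0+128·11·146=278784 → min 278784.
Length 4: A₁..A₄: k=1: 0+278784+35·128·146=932864; k=2: 232960+83512+35·52·146=582192; k=3: 122496+0+35·11·146=178706 → min 178706.
Optimal parenthesization: ((A₁·(A₂·A₃))·A₄) with cost 178706.

178706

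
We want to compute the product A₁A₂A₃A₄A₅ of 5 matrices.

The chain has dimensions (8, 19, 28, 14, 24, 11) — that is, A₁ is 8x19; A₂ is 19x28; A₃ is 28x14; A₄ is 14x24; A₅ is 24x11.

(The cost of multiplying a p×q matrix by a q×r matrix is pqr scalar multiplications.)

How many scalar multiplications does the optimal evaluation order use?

Adjacent pairs: A₁A₂ = 8·19·28 = 4256; A₂A₃ = 19·28·14 = 7448; A₃A₄ = 28·14·24 = 9408; A₄A₅ = 14·24·11 = 3696.
Length 3: A₁..A₃: k=1: 0+7448+8·19·14=9576; k=2: 4256+0+8·28·14=7392 → min 7392 | A₂..A₄: k=2: 0+9408+19·28·24=22176; k=3: 7448+0+19·14·24=13832 → min 13832 | A₃..A₅: k=3: 0+3696+28·14·11=8008; k=4: 9408+0+28·24·11=16800 → min 8008.
Length 4: A₁..A₄: k=1: 0+13832+8·19·24=17480; k=2: 4256+9408+8·28·24=19040; k=3: 7392+0+8·14·24=10080 → min 10080 | A₂..A₅: k=2: 0+8008+19·28·11=13860; k=3: 7448+3696+19·14·11=14070; k=4: 13832+0+19·24·11=18848 → min 13860.
Length 5: A₁..A₅: k=1: 0+13860+8·19·11=15532; k=2: 4256+8008+8·28·11=14728; k=3: 7392+3696+8·14·11=12320; k=4: 10080+0+8·24·11=12192 → min 12192.
Optimal order: ((((A₁A₂)A₃)A₄)A₅) with cost 12192.

12192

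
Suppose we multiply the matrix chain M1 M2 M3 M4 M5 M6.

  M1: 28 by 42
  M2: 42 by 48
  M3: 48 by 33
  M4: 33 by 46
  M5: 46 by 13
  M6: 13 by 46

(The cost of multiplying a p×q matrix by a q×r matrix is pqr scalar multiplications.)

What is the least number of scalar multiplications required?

Adjacent pairs: M1M2 = 28·42·48 = 56448; M2M3 = 42·48·33 = 66528; M3M4 = 48·33·46 = 72864; M4M5 = 33·46·13 = 19734; M5M6 = 46·13·46 = 27508.
Length 3: M1..M3: k=1: 0+66528+28·42·33=105336; k=2: 56448+0+28·48·33=100800 → min 100800 | M2..M4: k=2: 0+72864+42·48·46=165600; k=3: 66528+0+42·33·46=130284 → min 130284 | M3..M5: k=3: 0+19734+48·33·13=40326; k=4: 72864+0+48·46·13=101568 → min 40326 | M4..M6: k=4: 0+27508+33·46·46=97336; k=5: 19734+0+33·13·46=39468 → min 39468.
Length 4: M1..M4: k=1: 0+130284+28·42·46=184380; k=2: 56448+72864+28·48·46=191136; k=3: 100800+0+28·33·46=143304 → min 143304 | M2..M5: k=2: 0+40326+42·48·13=66534; k=3: 66528+19734+42·33·13=104280; k=4: 130284+0+42·46·13=155400 → min 66534 | M3..M6: k=3: 0+39468+48·33·46=112332; k=4: 72864+27508+48·46·46=201940; k=5: 40326+0+48·13·46=69030 → min 69030.
Length 5: M1..M5: k=1: 0+66534+28·42·13=81822; k=2: 56448+40326+28·48·13=114246; k=3: 100800+19734+28·33·13=132546; k=4: 143304+0+28·46·13=160048 → min 81822 | M2..M6: k=2: 0+69030+42·48·46=161766; k=3: 66528+39468+42·33·46=169752; k=4: 130284+27508+42·46·46=246664; k=5: 66534+0+42·13·46=91650 → min 91650.
Length 6: M1..M6: k=1: 0+91650+28·42·46=145746; k=2: 56448+69030+28·48·46=187302; k=3: 100800+39468+28·33·46=182772; k=4: 143304+27508+28·46·46=230060; k=5: 81822+0+28·13·46=98566 → min 98566.
Optimal order: ((M1 (M2 (M3 (M4 M5)))) M6) with cost 98566.

98566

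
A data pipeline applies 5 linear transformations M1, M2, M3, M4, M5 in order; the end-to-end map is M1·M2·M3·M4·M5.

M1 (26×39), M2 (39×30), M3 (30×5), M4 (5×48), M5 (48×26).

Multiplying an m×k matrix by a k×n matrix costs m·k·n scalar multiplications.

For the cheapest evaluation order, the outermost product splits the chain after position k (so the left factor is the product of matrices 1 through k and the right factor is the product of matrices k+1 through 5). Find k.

Adjacent pairs: M1M2 = 26·39·30 = 30420; M2M3 = 39·30·5 = 5850; M3M4 = 30·5·48 = 7200; M4M5 = 5·48·26 = 6240.
Length 3: M1..M3: k=1: 0+5850+26·39·5=10920; k=2: 30420+0+26·30·5=34320 → min 10920 | M2..M4: k=2: 0+7200+39·30·48=63360; k=3: 5850+0+39·5·48=15210 → min 15210 | M3..M5: k=3: 0+6240+30·5·26=10140; k=4: 7200+0+30·48·26=44640 → min 10140.
Length 4: M1..M4: k=1: 0+15210+26·39·48=63882; k=2: 30420+7200+26·30·48=75060; k=3: 10920+0+26·5·48=17160 → min 17160 | M2..M5: k=2: 0+10140+39·30·26=40560; k=3: 5850+6240+39·5·26=17160; k=4: 15210+0+39·48·26=63882 → min 17160.
Top-level splits: k=1: (M1..M1)·(M2..M5) → 0+17160+26·39·26 = 43524; k=2: (M1..M2)·(M3..M5) → 30420+10140+26·30·26 = 60840; k=3: (M1..M3)·(M4..M5) → 10920+6240+26·5·26 = 20540; k=4: (M1..M4)·(M5..M5) → 17160+0+26·48·26 = 49608.
Best split is after M3, i.e. k = 3.

3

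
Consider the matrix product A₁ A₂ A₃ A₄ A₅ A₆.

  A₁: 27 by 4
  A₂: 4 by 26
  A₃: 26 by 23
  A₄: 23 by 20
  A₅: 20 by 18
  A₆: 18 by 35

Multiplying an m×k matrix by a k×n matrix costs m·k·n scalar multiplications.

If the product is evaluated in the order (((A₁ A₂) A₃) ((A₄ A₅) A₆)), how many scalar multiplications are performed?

(A₁ A₂): 27×4 by 4×26 → 27×26, cost 27·4·26 = 2808
((A₁ A₂) A₃): 27×26 by 26×23 → 27×23, cost 27·26·23 = 16146; cumulative 18954
(A₄ A₅): 23×20 by 20×18 → 23×18, cost 23·20·18 = 8280
((A₄ A₅) A₆): 23×18 by 18×35 → 23×35, cost 23·18·35 = 14490; cumulative 22770
(((A₁ A₂) A₃) ((A₄ A₅) A₆)): 27×23 by 23×35 → 27×35, cost 27·23·35 = 21735; cumulative 63459
Total: 63459 scalar multiplications.

63459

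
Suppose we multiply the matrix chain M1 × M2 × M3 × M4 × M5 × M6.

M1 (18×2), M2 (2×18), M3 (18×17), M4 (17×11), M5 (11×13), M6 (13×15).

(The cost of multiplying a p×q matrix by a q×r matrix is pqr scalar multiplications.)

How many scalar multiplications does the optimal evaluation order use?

2202

Adjacent pairs: M1M2 = 18·2·18 = 648; M2M3 = 2·18·17 = 612; M3M4 = 18·17·11 = 3366; M4M5 = 17·11·13 = 2431; M5M6 = 11·13·15 = 2145.
Length 3: M1..M3: k=1: 0+612+18·2·17=1224; k=2: 648+0+18·18·17=6156 → min 1224 | M2..M4: k=2: 0+3366+2·18·11=3762; k=3: 612+0+2·17·11=986 → min 986 | M3..M5: k=3: 0+2431+18·17·13=6409; k=4: 3366+0+18·11·13=5940 → min 5940 | M4..M6: k=4: 0+2145+17·11·15=4950; k=5: 2431+0+17·13·15=5746 → min 4950.
Length 4: M1..M4: k=1: 0+986+18·2·11=1382; k=2: 648+3366+18·18·11=7578; k=3: 1224+0+18·17·11=4590 → min 1382 | M2..M5: k=2: 0+5940+2·18·13=6408; k=3: 612+2431+2·17·13=3485; k=4: 986+0+2·11·13=1272 → min 1272 | M3..M6: k=3: 0+4950+18·17·15=9540; k=4: 3366+2145+18·11·15=8481; k=5: 5940+0+18·13·15=9450 → min 8481.
Length 5: M1..M5: k=1: 0+1272+18·2·13=1740; k=2: 648+5940+18·18·13=10800; k=3: 1224+2431+18·17·13=7633; k=4: 1382+0+18·11·13=3956 → min 1740 | M2..M6: k=2: 0+8481+2·18·15=9021; k=3: 612+4950+2·17·15=6072; k=4: 986+2145+2·11·15=3461; k=5: 1272+0+2·13·15=1662 → min 1662.
Length 6: M1..M6: k=1: 0+1662+18·2·15=2202; k=2: 648+8481+18·18·15=13989; k=3: 1224+4950+18·17·15=10764; k=4: 1382+2145+18·11·15=6497; k=5: 1740+0+18·13·15=5250 → min 2202.
Optimal order: (M1 × ((((M2 × M3) × M4) × M5) × M6)) with cost 2202.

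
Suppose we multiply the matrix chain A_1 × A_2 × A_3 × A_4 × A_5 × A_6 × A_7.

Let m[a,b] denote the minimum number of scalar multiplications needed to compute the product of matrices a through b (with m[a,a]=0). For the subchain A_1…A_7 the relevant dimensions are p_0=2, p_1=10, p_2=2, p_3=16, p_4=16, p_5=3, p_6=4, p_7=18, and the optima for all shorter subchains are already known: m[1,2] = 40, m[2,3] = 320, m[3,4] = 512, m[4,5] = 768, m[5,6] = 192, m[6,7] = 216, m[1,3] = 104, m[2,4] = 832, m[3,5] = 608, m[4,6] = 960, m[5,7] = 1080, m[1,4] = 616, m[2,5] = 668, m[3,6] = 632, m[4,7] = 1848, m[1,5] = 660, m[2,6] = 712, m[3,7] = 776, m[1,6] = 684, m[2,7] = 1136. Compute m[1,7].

m[1,7] = min over k∈[1,6] of m[1,k]+m[k+1,7]+p_{0}·p_k·p_{7}.
k=1: 0 + 1136 + 2·10·18 = 1496; k=2: 40 + 776 + 2·2·18 = 888; k=3: 104 + 1848 + 2·16·18 = 2528; k=4: 616 + 1080 + 2·16·18 = 2272; k=5: 660 + 216 + 2·3·18 = 984; k=6: 684 + 0 + 2·4·18 = 828.
Minimum: 828 at k=6.

828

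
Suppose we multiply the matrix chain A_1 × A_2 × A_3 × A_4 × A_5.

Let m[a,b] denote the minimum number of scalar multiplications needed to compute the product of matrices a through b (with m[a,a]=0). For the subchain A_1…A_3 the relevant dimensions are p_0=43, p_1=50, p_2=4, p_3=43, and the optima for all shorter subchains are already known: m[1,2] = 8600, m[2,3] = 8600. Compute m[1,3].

15996

m[1,3] = min over k∈[1,2] of m[1,k]+m[k+1,3]+p_{0}·p_k·p_{3}.
k=1: 0 + 8600 + 43·50·43 = 101050; k=2: 8600 + 0 + 43·4·43 = 15996.
Minimum: 15996 at k=2.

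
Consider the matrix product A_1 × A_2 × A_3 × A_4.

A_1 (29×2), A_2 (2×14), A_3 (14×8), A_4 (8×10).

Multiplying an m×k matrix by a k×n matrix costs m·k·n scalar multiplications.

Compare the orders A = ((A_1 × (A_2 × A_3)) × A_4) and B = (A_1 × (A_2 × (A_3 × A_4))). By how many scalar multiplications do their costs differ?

Order A = ((A_1 × (A_2 × A_3)) × A_4): (A_2 × A_3): 2×14 by 14×8 → 2×8, cost 2·14·8 = 224; (A_1 × (A_2 × A_3)): 29×2 by 2×8 → 29×8, cost 29·2·8 = 464; cumulative 688; ((A_1 × (A_2 × A_3)) × A_4): 29×8 by 8×10 → 29×10, cost 29·8·10 = 2320; cumulative 3008. Total 3008.
Order B = (A_1 × (A_2 × (A_3 × A_4))): (A_3 × A_4): 14×8 by 8×10 → 14×10, cost 14·8·10 = 1120; (A_2 × (A_3 × A_4)): 2×14 by 14×10 → 2×10, cost 2·14·10 = 280; cumulative 1400; (A_1 × (A_2 × (A_3 × A_4))): 29×2 by 2×10 → 29×10, cost 29·2·10 = 580; cumulative 1980. Total 1980.
Difference: |3008 − 1980| = 1028.

1028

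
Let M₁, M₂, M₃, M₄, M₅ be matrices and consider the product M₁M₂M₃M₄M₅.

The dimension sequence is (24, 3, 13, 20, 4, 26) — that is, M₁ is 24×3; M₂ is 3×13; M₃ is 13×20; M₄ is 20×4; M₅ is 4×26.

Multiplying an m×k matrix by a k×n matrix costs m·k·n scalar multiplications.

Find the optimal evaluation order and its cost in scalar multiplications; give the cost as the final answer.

Adjacent pairs: M₁M₂ = 24·3·13 = 936; M₂M₃ = 3·13·20 = 780; M₃M₄ = 13·20·4 = 1040; M₄M₅ = 20·4·26 = 2080.
Length 3: M₁..M₃: k=1: 0+780+24·3·20=2220; k=2: 936+0+24·13·20=7176 → min 2220 | M₂..M₄: k=2: 0+1040+3·13·4=1196; k=3: 780+0+3·20·4=1020 → min 1020 | M₃..M₅: k=3: 0+2080+13·20·26=8840; k=4: 1040+0+13·4·26=2392 → min 2392.
Length 4: M₁..M₄: k=1: 0+1020+24·3·4=1308; k=2: 936+1040+24·13·4=3224; k=3: 2220+0+24·20·4=4140 → min 1308 | M₂..M₅: k=2: 0+2392+3·13·26=3406; k=3: 780+2080+3·20·26=4420; k=4: 1020+0+3·4·26=1332 → min 1332.
Length 5: M₁..M₅: k=1: 0+1332+24·3·26=3204; k=2: 936+2392+24·13·26=11440; k=3: 2220+2080+24·20·26=16780; k=4: 1308+0+24·4·26=3804 → min 3204.
Optimal parenthesization: (M₁(((M₂M₃)M₄)M₅)) with cost 3204.

3204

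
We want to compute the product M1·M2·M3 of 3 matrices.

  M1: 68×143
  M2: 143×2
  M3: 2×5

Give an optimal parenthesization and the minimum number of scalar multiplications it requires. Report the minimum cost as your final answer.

20128

(M1·(M2·M3)): cost 50050.
((M1·M2)·M3): cost 20128.
Optimal: ((M1·M2)·M3) with cost 20128.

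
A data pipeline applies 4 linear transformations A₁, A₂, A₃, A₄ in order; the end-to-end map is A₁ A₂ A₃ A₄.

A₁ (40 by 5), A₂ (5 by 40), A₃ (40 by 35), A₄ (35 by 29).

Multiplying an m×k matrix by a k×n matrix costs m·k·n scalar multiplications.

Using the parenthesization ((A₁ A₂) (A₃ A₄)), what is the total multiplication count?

(A₁ A₂): 40×5 by 5×40 → 40×40, cost 40·5·40 = 8000
(A₃ A₄): 40×35 by 35×29 → 40×29, cost 40·35·29 = 40600
((A₁ A₂) (A₃ A₄)): 40×40 by 40×29 → 40×29, cost 40·40·29 = 46400; cumulative 95000
Total: 95000 scalar multiplications.

95000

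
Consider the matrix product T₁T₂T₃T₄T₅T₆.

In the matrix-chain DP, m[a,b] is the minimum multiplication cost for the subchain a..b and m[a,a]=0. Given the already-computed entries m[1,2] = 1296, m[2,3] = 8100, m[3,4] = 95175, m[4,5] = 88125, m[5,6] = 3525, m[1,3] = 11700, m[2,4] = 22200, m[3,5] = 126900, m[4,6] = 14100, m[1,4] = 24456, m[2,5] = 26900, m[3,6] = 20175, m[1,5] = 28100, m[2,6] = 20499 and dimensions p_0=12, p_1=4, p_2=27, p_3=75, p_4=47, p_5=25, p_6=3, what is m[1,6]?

m[1,6] = min over k∈[1,5] of m[1,k]+m[k+1,6]+p_{0}·p_k·p_{6}.
k=1: 0 + 20499 + 12·4·3 = 20643; k=2: 1296 + 20175 + 12·27·3 = 22443; k=3: 11700 + 14100 + 12·75·3 = 28500; k=4: 24456 + 3525 + 12·47·3 = 29673; k=5: 28100 + 0 + 12·25·3 = 29000.
Minimum: 20643 at k=1.

20643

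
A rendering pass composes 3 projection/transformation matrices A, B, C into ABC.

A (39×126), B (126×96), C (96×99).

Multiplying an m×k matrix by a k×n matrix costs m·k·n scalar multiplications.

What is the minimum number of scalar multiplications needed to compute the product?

842400

Order (A(BC)): (BC): 126×96 by 96×99 → 126×99, cost 126·96·99 = 1197504; (A(BC)): 39×126 by 126×99 → 39×99, cost 39·126·99 = 486486; cumulative 1683990. Total 1683990.
Order ((AB)C): (AB): 39×126 by 126×96 → 39×96, cost 39·126·96 = 471744; ((AB)C): 39×96 by 96×99 → 39×99, cost 39·96·99 = 370656; cumulative 842400. Total 842400.
Minimum: 842400.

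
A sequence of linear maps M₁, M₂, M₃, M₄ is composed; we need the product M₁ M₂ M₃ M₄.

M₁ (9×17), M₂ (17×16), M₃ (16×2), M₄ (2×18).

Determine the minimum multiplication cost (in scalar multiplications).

Adjacent pairs: M₁M₂ = 9·17·16 = 2448; M₂M₃ = 17·16·2 = 544; M₃M₄ = 16·2·18 = 576.
Length 3: M₁..M₃: k=1: 0+544+9·17·2=850; k=2: 2448+0+9·16·2=2736 → min 850 | M₂..M₄: k=2: 0+576+17·16·18=5472; k=3: 544+0+17·2·18=1156 → min 1156.
Length 4: M₁..M₄: k=1: 0+1156+9·17·18=3910; k=2: 2448+576+9·16·18=5616; k=3: 850+0+9·2·18=1174 → min 1174.
Optimal order: ((M₁ (M₂ M₃)) M₄) with cost 1174.

1174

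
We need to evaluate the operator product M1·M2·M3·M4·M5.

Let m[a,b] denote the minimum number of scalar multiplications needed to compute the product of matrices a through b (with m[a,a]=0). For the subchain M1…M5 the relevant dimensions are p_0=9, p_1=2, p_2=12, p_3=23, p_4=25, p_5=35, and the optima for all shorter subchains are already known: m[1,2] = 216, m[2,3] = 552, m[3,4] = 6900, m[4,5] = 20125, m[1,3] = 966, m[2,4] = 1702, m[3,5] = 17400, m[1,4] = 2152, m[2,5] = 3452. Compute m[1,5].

m[1,5] = min over k∈[1,4] of m[1,k]+m[k+1,5]+p_{0}·p_k·p_{5}.
k=1: 0 + 3452 + 9·2·35 = 4082; k=2: 216 + 17400 + 9·12·35 = 21396; k=3: 966 + 20125 + 9·23·35 = 28336; k=4: 2152 + 0 + 9·25·35 = 10027.
Minimum: 4082 at k=1.

4082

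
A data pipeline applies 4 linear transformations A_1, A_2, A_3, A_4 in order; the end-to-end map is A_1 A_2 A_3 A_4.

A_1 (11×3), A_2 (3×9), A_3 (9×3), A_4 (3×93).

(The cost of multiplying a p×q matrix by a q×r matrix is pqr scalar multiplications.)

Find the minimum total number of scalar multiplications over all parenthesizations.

Adjacent pairs: A_1A_2 = 11·3·9 = 297; A_2A_3 = 3·9·3 = 81; A_3A_4 = 9·3·93 = 2511.
Length 3: A_1..A_3: k=1: 0+81+11·3·3=180; k=2: 297+0+11·9·3=594 → min 180 | A_2..A_4: k=2: 0+2511+3·9·93=5022; k=3: 81+0+3·3·93=918 → min 918.
Length 4: A_1..A_4: k=1: 0+918+11·3·93=3987; k=2: 297+2511+11·9·93=12015; k=3: 180+0+11·3·93=3249 → min 3249.
Optimal order: ((A_1 (A_2 A_3)) A_4) with cost 3249.

3249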